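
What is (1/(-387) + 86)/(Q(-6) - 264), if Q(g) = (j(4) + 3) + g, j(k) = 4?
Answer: -33281/101781 ≈ -0.32699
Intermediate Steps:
Q(g) = 7 + g (Q(g) = (4 + 3) + g = 7 + g)
(1/(-387) + 86)/(Q(-6) - 264) = (1/(-387) + 86)/((7 - 6) - 264) = (-1/387 + 86)/(1 - 264) = (33281/387)/(-263) = (33281/387)*(-1/263) = -33281/101781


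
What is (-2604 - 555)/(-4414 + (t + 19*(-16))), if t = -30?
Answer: 3159/4748 ≈ 0.66533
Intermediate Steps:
(-2604 - 555)/(-4414 + (t + 19*(-16))) = (-2604 - 555)/(-4414 + (-30 + 19*(-16))) = -3159/(-4414 + (-30 - 304)) = -3159/(-4414 - 334) = -3159/(-4748) = -3159*(-1/4748) = 3159/4748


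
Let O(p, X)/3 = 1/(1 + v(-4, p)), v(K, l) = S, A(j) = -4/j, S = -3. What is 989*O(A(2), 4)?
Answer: -2967/2 ≈ -1483.5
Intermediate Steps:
v(K, l) = -3
O(p, X) = -3/2 (O(p, X) = 3/(1 - 3) = 3/(-2) = 3*(-1/2) = -3/2)
989*O(A(2), 4) = 989*(-3/2) = -2967/2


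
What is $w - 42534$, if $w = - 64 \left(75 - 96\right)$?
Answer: $-41190$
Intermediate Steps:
$w = 1344$ ($w = \left(-64\right) \left(-21\right) = 1344$)
$w - 42534 = 1344 - 42534 = -41190$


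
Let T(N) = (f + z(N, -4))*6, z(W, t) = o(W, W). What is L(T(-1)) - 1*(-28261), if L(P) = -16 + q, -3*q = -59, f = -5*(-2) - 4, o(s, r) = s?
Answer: 84794/3 ≈ 28265.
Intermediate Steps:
z(W, t) = W
f = 6 (f = 10 - 4 = 6)
q = 59/3 (q = -1/3*(-59) = 59/3 ≈ 19.667)
T(N) = 36 + 6*N (T(N) = (6 + N)*6 = 36 + 6*N)
L(P) = 11/3 (L(P) = -16 + 59/3 = 11/3)
L(T(-1)) - 1*(-28261) = 11/3 - 1*(-28261) = 11/3 + 28261 = 84794/3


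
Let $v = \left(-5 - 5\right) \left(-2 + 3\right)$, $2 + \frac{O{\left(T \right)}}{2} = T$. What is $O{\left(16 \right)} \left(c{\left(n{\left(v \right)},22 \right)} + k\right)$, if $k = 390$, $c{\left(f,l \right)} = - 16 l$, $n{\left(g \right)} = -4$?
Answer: $1064$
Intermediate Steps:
$O{\left(T \right)} = -4 + 2 T$
$v = -10$ ($v = \left(-10\right) 1 = -10$)
$O{\left(16 \right)} \left(c{\left(n{\left(v \right)},22 \right)} + k\right) = \left(-4 + 2 \cdot 16\right) \left(\left(-16\right) 22 + 390\right) = \left(-4 + 32\right) \left(-352 + 390\right) = 28 \cdot 38 = 1064$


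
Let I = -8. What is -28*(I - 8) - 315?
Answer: 133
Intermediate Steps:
-28*(I - 8) - 315 = -28*(-8 - 8) - 315 = -(-448) - 315 = -28*(-16) - 315 = 448 - 315 = 133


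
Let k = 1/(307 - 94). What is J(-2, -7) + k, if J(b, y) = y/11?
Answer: -1480/2343 ≈ -0.63167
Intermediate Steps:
J(b, y) = y/11 (J(b, y) = y*(1/11) = y/11)
k = 1/213 ≈ 0.0046948
J(-2, -7) + k = (1/11)*(-7) + 1/213 = -7/11 + 1/213 = -1480/2343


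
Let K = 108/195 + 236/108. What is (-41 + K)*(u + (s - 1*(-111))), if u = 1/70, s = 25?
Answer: -319658054/61425 ≈ -5204.0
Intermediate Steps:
u = 1/70 ≈ 0.014286
K = 4807/1755 (K = 108*(1/195) + 236*(1/108) = 36/65 + 59/27 = 4807/1755 ≈ 2.7390)
(-41 + K)*(u + (s - 1*(-111))) = (-41 + 4807/1755)*(1/70 + (25 - 1*(-111))) = -67148*(1/70 + (25 + 111))/1755 = -67148*(1/70 + 136)/1755 = -67148/1755*9521/70 = -319658054/61425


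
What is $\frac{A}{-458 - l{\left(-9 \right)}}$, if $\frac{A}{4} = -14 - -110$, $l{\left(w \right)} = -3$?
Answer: $- \frac{384}{455} \approx -0.84396$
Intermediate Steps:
$A = 384$ ($A = 4 \left(-14 - -110\right) = 4 \left(-14 + 110\right) = 4 \cdot 96 = 384$)
$\frac{A}{-458 - l{\left(-9 \right)}} = \frac{384}{-458 - -3} = \frac{384}{-458 + 3} = \frac{384}{-455} = 384 \left(- \frac{1}{455}\right) = - \frac{384}{455}$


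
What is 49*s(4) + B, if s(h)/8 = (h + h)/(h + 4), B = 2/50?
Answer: 9801/25 ≈ 392.04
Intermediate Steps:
B = 1/25 (B = 2*(1/50) = 1/25 ≈ 0.040000)
s(h) = 16*h/(4 + h) (s(h) = 8*((h + h)/(h + 4)) = 8*((2*h)/(4 + h)) = 8*(2*h/(4 + h)) = 16*h/(4 + h))
49*s(4) + B = 49*(16*4/(4 + 4)) + 1/25 = 49*(16*4/8) + 1/25 = 49*(16*4*(⅛)) + 1/25 = 49*8 + 1/25 = 392 + 1/25 = 9801/25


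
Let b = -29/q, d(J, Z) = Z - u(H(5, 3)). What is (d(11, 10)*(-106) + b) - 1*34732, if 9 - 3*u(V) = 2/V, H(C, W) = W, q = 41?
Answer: -13098859/369 ≈ -35498.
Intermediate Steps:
u(V) = 3 - 2/(3*V)
d(J, Z) = -25/9 + Z (d(J, Z) = Z - (3 - 2/3/3) = Z - (3 - 2/3*1/3) = Z - (3 - 2/9) = Z - 1*25/9 = Z - 25/9 = -25/9 + Z)
b = -29/41 ≈ -0.70732
(d(11, 10)*(-106) + b) - 1*34732 = ((-25/9 + 10)*(-106) - 29/41) - 1*34732 = ((65/9)*(-106) - 29/41) - 34732 = (-6890/9 - 29/41) - 34732 = -282751/369 - 34732 = -13098859/369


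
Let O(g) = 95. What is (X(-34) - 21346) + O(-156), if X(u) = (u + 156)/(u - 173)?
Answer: -4399079/207 ≈ -21252.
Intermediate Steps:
X(u) = (156 + u)/(-173 + u)
(X(-34) - 21346) + O(-156) = ((156 - 34)/(-173 - 34) - 21346) + 95 = (122/(-207) - 21346) + 95 = (-1/207*122 - 21346) + 95 = (-122/207 - 21346) + 95 = -4418744/207 + 95 = -4399079/207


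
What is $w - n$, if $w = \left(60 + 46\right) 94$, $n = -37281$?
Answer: $47245$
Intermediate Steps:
$w = 9964$ ($w = 106 \cdot 94 = 9964$)
$w - n = 9964 - -37281 = 9964 + 37281 = 47245$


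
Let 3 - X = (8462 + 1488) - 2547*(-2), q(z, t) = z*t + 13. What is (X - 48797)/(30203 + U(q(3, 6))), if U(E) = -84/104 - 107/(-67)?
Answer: -111205796/52615001 ≈ -2.1136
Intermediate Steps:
q(z, t) = 13 + t*z (q(z, t) = t*z + 13 = 13 + t*z)
U(E) = 1375/1742 (U(E) = -84*1/104 - 107*(-1/67) = -21/26 + 107/67 = 1375/1742)
X = -15041 (X = 3 - ((8462 + 1488) - 2547*(-2)) = 3 - (9950 + 5094) = 3 - 1*15044 = 3 - 15044 = -15041)
(X - 48797)/(30203 + U(q(3, 6))) = (-15041 - 48797)/(30203 + 1375/1742) = -63838/52615001/1742 = -63838*1742/52615001 = -111205796/52615001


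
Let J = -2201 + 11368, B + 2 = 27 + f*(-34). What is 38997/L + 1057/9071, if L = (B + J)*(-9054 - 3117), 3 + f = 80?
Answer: 28073034997/241930082978 ≈ 0.11604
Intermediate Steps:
f = 77 (f = -3 + 80 = 77)
B = -2593 (B = -2 + (27 + 77*(-34)) = -2 + (27 - 2618) = -2 - 2591 = -2593)
J = 9167
L = -80012154 (L = (-2593 + 9167)*(-9054 - 3117) = 6574*(-12171) = -80012154)
38997/L + 1057/9071 = 38997/(-80012154) + 1057/9071 = 38997*(-1/80012154) + 1057*(1/9071) = -12999/26670718 + 1057/9071 = 28073034997/241930082978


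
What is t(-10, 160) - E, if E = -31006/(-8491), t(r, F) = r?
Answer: -115916/8491 ≈ -13.652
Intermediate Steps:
E = 31006/8491 (E = -31006*(-1/8491) = 31006/8491 ≈ 3.6516)
t(-10, 160) - E = -10 - 1*31006/8491 = -10 - 31006/8491 = -115916/8491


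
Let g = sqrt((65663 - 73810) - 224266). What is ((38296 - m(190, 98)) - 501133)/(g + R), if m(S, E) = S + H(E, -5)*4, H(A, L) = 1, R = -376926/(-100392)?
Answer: -486701594786132/65070249053353 + 129630077266544*I*sqrt(232413)/65070249053353 ≈ -7.4796 + 960.4*I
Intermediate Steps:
R = 62821/16732 (R = -376926*(-1/100392) = 62821/16732 ≈ 3.7545)
m(S, E) = 4 + S (m(S, E) = S + 1*4 = S + 4 = 4 + S)
g = I*sqrt(232413) (g = sqrt(-8147 - 224266) = sqrt(-232413) = I*sqrt(232413) ≈ 482.09*I)
((38296 - m(190, 98)) - 501133)/(g + R) = ((38296 - (4 + 190)) - 501133)/(I*sqrt(232413) + 62821/16732) = ((38296 - 1*194) - 501133)/(62821/16732 + I*sqrt(232413)) = ((38296 - 194) - 501133)/(62821/16732 + I*sqrt(232413)) = (38102 - 501133)/(62821/16732 + I*sqrt(232413)) = -463031/(62821/16732 + I*sqrt(232413))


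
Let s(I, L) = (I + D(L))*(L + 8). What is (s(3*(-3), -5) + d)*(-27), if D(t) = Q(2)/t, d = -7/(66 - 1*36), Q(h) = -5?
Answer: 6543/10 ≈ 654.30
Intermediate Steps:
d = -7/30 (d = -7/(66 - 36) = -7/30 ≈ -0.23333)
D(t) = -5/t
s(I, L) = (8 + L)*(I - 5/L) (s(I, L) = (I - 5/L)*(L + 8) = (I - 5/L)*(8 + L) = (8 + L)*(I - 5/L))
(s(3*(-3), -5) + d)*(-27) = ((-5 - 40/(-5) + 8*(3*(-3)) + (3*(-3))*(-5)) - 7/30)*(-27) = ((-5 - 40*(-⅕) + 8*(-9) - 9*(-5)) - 7/30)*(-27) = ((-5 + 8 - 72 + 45) - 7/30)*(-27) = (-24 - 7/30)*(-27) = -727/30*(-27) = 6543/10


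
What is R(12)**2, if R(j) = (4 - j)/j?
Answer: 4/9 ≈ 0.44444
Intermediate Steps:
R(j) = (4 - j)/j
R(12)**2 = ((4 - 1*12)/12)**2 = ((4 - 12)/12)**2 = ((1/12)*(-8))**2 = (-2/3)**2 = 4/9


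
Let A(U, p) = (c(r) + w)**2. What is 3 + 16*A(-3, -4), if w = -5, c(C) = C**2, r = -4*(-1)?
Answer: 1939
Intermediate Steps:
r = 4 (r = -1*(-4) = 4)
A(U, p) = 121 (A(U, p) = (4**2 - 5)**2 = (16 - 5)**2 = 11**2 = 121)
3 + 16*A(-3, -4) = 3 + 16*121 = 3 + 1936 = 1939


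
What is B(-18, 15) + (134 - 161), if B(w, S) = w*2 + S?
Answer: -48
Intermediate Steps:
B(w, S) = S + 2*w (B(w, S) = 2*w + S = S + 2*w)
B(-18, 15) + (134 - 161) = (15 + 2*(-18)) + (134 - 161) = (15 - 36) - 27 = -21 - 27 = -48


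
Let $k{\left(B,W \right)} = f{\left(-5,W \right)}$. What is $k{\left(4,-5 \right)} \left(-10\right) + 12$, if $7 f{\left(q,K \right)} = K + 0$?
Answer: $\frac{134}{7} \approx 19.143$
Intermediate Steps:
$f{\left(q,K \right)} = \frac{K}{7}$ ($f{\left(q,K \right)} = \frac{K + 0}{7} = \frac{K}{7}$)
$k{\left(B,W \right)} = \frac{W}{7}$
$k{\left(4,-5 \right)} \left(-10\right) + 12 = \frac{1}{7} \left(-5\right) \left(-10\right) + 12 = \left(- \frac{5}{7}\right) \left(-10\right) + 12 = \frac{50}{7} + 12 = \frac{134}{7}$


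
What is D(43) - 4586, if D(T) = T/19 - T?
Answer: -87908/19 ≈ -4626.7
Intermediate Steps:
D(T) = -18*T/19 (D(T) = T*(1/19) - T = T/19 - T = -18*T/19)
D(43) - 4586 = -18/19*43 - 4586 = -774/19 - 4586 = -87908/19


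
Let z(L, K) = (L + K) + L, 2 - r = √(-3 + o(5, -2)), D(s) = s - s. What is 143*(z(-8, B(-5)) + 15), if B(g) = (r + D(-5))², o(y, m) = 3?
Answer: 429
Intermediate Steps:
D(s) = 0
r = 2 (r = 2 - √(-3 + 3) = 2 - √0 = 2 - 1*0 = 2 + 0 = 2)
B(g) = 4 (B(g) = (2 + 0)² = 2² = 4)
z(L, K) = K + 2*L (z(L, K) = (K + L) + L = K + 2*L)
143*(z(-8, B(-5)) + 15) = 143*((4 + 2*(-8)) + 15) = 143*((4 - 16) + 15) = 143*(-12 + 15) = 143*3 = 429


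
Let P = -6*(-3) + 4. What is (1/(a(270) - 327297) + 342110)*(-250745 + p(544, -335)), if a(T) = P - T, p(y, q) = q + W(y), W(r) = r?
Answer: -28074167228342664/327545 ≈ -8.5711e+10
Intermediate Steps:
P = 22 (P = 18 + 4 = 22)
p(y, q) = q + y
a(T) = 22 - T
(1/(a(270) - 327297) + 342110)*(-250745 + p(544, -335)) = (1/((22 - 1*270) - 327297) + 342110)*(-250745 + (-335 + 544)) = (1/((22 - 270) - 327297) + 342110)*(-250745 + 209) = (1/(-248 - 327297) + 342110)*(-250536) = (1/(-327545) + 342110)*(-250536) = (-1/327545 + 342110)*(-250536) = (112056419949/327545)*(-250536) = -28074167228342664/327545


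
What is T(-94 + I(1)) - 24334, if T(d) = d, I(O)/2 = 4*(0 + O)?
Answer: -24420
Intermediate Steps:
I(O) = 8*O (I(O) = 2*(4*(0 + O)) = 2*(4*O) = 8*O)
T(-94 + I(1)) - 24334 = (-94 + 8*1) - 24334 = (-94 + 8) - 24334 = -86 - 24334 = -24420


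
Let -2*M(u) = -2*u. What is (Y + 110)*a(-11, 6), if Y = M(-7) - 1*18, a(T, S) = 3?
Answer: 255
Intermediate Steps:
M(u) = u (M(u) = -(-1)*u = u)
Y = -25 (Y = -7 - 1*18 = -7 - 18 = -25)
(Y + 110)*a(-11, 6) = (-25 + 110)*3 = 85*3 = 255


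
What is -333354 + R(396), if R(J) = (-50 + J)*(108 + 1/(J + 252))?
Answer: -95899291/324 ≈ -2.9599e+5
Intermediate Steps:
R(J) = (-50 + J)*(108 + 1/(252 + J))
-333354 + R(396) = -333354 + (-1360850 + 108*396² + 21817*396)/(252 + 396) = -333354 + (-1360850 + 108*156816 + 8639532)/648 = -333354 + (-1360850 + 16936128 + 8639532)/648 = -333354 + (1/648)*24214810 = -333354 + 12107405/324 = -95899291/324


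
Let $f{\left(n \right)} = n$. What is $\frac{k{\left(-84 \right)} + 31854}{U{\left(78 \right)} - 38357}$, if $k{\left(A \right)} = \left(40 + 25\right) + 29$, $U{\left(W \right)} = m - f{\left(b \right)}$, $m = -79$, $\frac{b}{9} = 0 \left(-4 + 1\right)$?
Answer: $- \frac{7987}{9609} \approx -0.8312$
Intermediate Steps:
$b = 0$ ($b = 9 \cdot 0 \left(-4 + 1\right) = 9 \cdot 0 \left(-3\right) = 9 \cdot 0 = 0$)
$U{\left(W \right)} = -79$ ($U{\left(W \right)} = -79 - 0 = -79 + 0 = -79$)
$k{\left(A \right)} = 94$ ($k{\left(A \right)} = 65 + 29 = 94$)
$\frac{k{\left(-84 \right)} + 31854}{U{\left(78 \right)} - 38357} = \frac{94 + 31854}{-79 - 38357} = \frac{31948}{-38436} = 31948 \left(- \frac{1}{38436}\right) = - \frac{7987}{9609}$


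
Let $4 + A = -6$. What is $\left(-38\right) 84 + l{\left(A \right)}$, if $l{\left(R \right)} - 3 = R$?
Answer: $-3199$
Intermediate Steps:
$A = -10$ ($A = -4 - 6 = -10$)
$l{\left(R \right)} = 3 + R$
$\left(-38\right) 84 + l{\left(A \right)} = \left(-38\right) 84 + \left(3 - 10\right) = -3192 - 7 = -3199$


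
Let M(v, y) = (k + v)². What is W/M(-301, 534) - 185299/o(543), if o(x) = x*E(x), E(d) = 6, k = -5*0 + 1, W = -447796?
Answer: -27987391/452500 ≈ -61.851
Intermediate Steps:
k = 1 (k = 0 + 1 = 1)
o(x) = 6*x (o(x) = x*6 = 6*x)
M(v, y) = (1 + v)²
W/M(-301, 534) - 185299/o(543) = -447796/(1 - 301)² - 185299/(6*543) = -447796/((-300)²) - 185299/3258 = -447796/90000 - 185299*1/3258 = -447796*1/90000 - 185299/3258 = -111949/22500 - 185299/3258 = -27987391/452500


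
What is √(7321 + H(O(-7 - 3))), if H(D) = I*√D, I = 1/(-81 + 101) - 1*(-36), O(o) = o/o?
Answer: 3*√81745/10 ≈ 85.773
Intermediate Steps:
O(o) = 1
I = 721/20 (I = 1/20 + 36 = 721/20 ≈ 36.050)
H(D) = 721*√D/20
√(7321 + H(O(-7 - 3))) = √(7321 + 721*√1/20) = √(7321 + (721/20)*1) = √(7321 + 721/20) = √(147141/20) = 3*√81745/10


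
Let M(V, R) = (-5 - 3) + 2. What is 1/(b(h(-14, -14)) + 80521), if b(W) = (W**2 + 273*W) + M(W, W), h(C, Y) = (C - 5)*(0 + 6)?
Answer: 1/62389 ≈ 1.6028e-5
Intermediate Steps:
M(V, R) = -6 (M(V, R) = -8 + 2 = -6)
h(C, Y) = -30 + 6*C (h(C, Y) = (-5 + C)*6 = -30 + 6*C)
b(W) = -6 + W**2 + 273*W (b(W) = (W**2 + 273*W) - 6 = -6 + W**2 + 273*W)
1/(b(h(-14, -14)) + 80521) = 1/((-6 + (-30 + 6*(-14))**2 + 273*(-30 + 6*(-14))) + 80521) = 1/((-6 + (-30 - 84)**2 + 273*(-30 - 84)) + 80521) = 1/((-6 + (-114)**2 + 273*(-114)) + 80521) = 1/((-6 + 12996 - 31122) + 80521) = 1/(-18132 + 80521) = 1/62389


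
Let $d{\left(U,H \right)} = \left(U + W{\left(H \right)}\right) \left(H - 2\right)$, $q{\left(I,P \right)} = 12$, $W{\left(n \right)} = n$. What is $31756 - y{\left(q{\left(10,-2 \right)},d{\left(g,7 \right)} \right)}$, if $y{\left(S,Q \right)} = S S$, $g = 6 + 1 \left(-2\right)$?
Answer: $31612$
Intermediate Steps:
$g = 4$ ($g = 6 - 2 = 4$)
$d{\left(U,H \right)} = \left(-2 + H\right) \left(H + U\right)$ ($d{\left(U,H \right)} = \left(U + H\right) \left(H - 2\right) = \left(H + U\right) \left(-2 + H\right) = \left(-2 + H\right) \left(H + U\right)$)
$y{\left(S,Q \right)} = S^{2}$
$31756 - y{\left(q{\left(10,-2 \right)},d{\left(g,7 \right)} \right)} = 31756 - 12^{2} = 31756 - 144 = 31612$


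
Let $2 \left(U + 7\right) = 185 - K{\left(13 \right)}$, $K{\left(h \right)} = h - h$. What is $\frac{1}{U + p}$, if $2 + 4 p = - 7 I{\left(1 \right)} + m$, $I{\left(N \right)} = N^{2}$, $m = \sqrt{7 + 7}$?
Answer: $\frac{1332}{110875} - \frac{4 \sqrt{14}}{110875} \approx 0.011879$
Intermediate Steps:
$m = \sqrt{14} \approx 3.7417$
$K{\left(h \right)} = 0$
$U = \frac{171}{2}$ ($U = -7 + \frac{185 - 0}{2} = -7 + \frac{185 + 0}{2} = -7 + \frac{1}{2} \cdot 185 = -7 + \frac{185}{2} = \frac{171}{2} \approx 85.5$)
$p = - \frac{9}{4} + \frac{\sqrt{14}}{4}$ ($p = - \frac{1}{2} + \frac{- 7 \cdot 1^{2} + \sqrt{14}}{4} = - \frac{1}{2} + \frac{\left(-7\right) 1 + \sqrt{14}}{4} = - \frac{1}{2} + \frac{-7 + \sqrt{14}}{4} = - \frac{1}{2} - \left(\frac{7}{4} - \frac{\sqrt{14}}{4}\right) = - \frac{9}{4} + \frac{\sqrt{14}}{4} \approx -1.3146$)
$\frac{1}{U + p} = \frac{1}{\frac{171}{2} - \left(\frac{9}{4} - \frac{\sqrt{14}}{4}\right)} = \frac{1}{\frac{333}{4} + \frac{\sqrt{14}}{4}}$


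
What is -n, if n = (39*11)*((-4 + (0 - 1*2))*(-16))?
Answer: -41184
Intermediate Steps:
n = 41184 (n = 429*((-4 + (0 - 2))*(-16)) = 429*((-4 - 2)*(-16)) = 429*(-6*(-16)) = 429*96 = 41184)
-n = -1*41184 = -41184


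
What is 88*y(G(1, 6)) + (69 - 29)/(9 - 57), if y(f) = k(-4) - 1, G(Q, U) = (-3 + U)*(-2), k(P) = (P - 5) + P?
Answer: -7397/6 ≈ -1232.8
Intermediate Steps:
k(P) = -5 + 2*P (k(P) = (-5 + P) + P = -5 + 2*P)
G(Q, U) = 6 - 2*U
y(f) = -14 (y(f) = (-5 + 2*(-4)) - 1 = (-5 - 8) - 1 = -13 - 1 = -14)
88*y(G(1, 6)) + (69 - 29)/(9 - 57) = 88*(-14) + (69 - 29)/(9 - 57) = -1232 + 40/(-48) = -1232 + 40*(-1/48) = -1232 - 5/6 = -7397/6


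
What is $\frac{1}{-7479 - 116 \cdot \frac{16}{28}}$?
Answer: $- \frac{7}{52817} \approx -0.00013253$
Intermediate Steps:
$\frac{1}{-7479 - 116 \cdot \frac{16}{28}} = \frac{1}{-7479 - 116 \cdot 16 \cdot \frac{1}{28}} = \frac{1}{-7479 - \frac{464}{7}} = \frac{1}{- \frac{52817}{7}} = - \frac{7}{52817}$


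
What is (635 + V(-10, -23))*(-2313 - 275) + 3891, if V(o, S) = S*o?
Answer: -2234729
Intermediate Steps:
(635 + V(-10, -23))*(-2313 - 275) + 3891 = (635 - 23*(-10))*(-2313 - 275) + 3891 = (635 + 230)*(-2588) + 3891 = 865*(-2588) + 3891 = -2238620 + 3891 = -2234729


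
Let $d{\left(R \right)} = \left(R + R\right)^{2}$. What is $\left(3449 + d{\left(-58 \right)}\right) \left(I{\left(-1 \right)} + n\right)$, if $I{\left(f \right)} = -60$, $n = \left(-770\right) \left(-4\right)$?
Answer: $51053100$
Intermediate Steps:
$d{\left(R \right)} = 4 R^{2}$ ($d{\left(R \right)} = \left(2 R\right)^{2} = 4 R^{2}$)
$n = 3080$
$\left(3449 + d{\left(-58 \right)}\right) \left(I{\left(-1 \right)} + n\right) = \left(3449 + 4 \left(-58\right)^{2}\right) \left(-60 + 3080\right) = \left(3449 + 4 \cdot 3364\right) 3020 = \left(3449 + 13456\right) 3020 = 16905 \cdot 3020 = 51053100$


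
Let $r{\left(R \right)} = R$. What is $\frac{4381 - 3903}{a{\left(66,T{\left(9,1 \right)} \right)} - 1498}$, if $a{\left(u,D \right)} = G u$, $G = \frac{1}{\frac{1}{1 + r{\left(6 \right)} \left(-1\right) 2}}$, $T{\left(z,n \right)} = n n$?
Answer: $- \frac{239}{1112} \approx -0.21493$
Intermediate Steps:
$T{\left(z,n \right)} = n^{2}$
$G = -11$ ($G = \frac{1}{\frac{1}{1 + 6 \left(-1\right) 2}} = \frac{1}{\frac{1}{1 - 12}} = \frac{1}{\frac{1}{-11}} = \frac{1}{- \frac{1}{11}} = -11$)
$a{\left(u,D \right)} = - 11 u$
$\frac{4381 - 3903}{a{\left(66,T{\left(9,1 \right)} \right)} - 1498} = \frac{4381 - 3903}{\left(-11\right) 66 - 1498} = \frac{478}{-726 - 1498} = \frac{478}{-2224} = 478 \left(- \frac{1}{2224}\right) = - \frac{239}{1112}$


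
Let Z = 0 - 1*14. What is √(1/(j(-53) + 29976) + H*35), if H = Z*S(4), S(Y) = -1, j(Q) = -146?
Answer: √436016190830/29830 ≈ 22.136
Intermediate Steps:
Z = -14 (Z = 0 - 14 = -14)
H = 14 (H = -14*(-1) = 14)
√(1/(j(-53) + 29976) + H*35) = √(1/(-146 + 29976) + 14*35) = √(1/29830 + 490) = √(14616701/29830) = √436016190830/29830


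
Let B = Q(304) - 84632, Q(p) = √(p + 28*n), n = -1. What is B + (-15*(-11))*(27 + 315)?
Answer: -28202 + 2*√69 ≈ -28185.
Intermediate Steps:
Q(p) = √(-28 + p) (Q(p) = √(p + 28*(-1)) = √(p - 28) = √(-28 + p))
B = -84632 + 2*√69 (B = √(-28 + 304) - 84632 = √276 - 84632 = 2*√69 - 84632 = -84632 + 2*√69 ≈ -84615.)
B + (-15*(-11))*(27 + 315) = (-84632 + 2*√69) + (-15*(-11))*(27 + 315) = (-84632 + 2*√69) + 165*342 = (-84632 + 2*√69) + 56430 = -28202 + 2*√69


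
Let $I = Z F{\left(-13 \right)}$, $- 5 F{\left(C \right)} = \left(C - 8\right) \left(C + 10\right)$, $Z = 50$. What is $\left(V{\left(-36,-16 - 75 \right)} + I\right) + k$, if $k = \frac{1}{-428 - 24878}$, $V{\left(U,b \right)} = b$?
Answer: $- \frac{18245627}{25306} \approx -721.0$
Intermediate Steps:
$F{\left(C \right)} = - \frac{\left(-8 + C\right) \left(10 + C\right)}{5}$ ($F{\left(C \right)} = - \frac{\left(C - 8\right) \left(C + 10\right)}{5} = - \frac{\left(-8 + C\right) \left(10 + C\right)}{5}$)
$k = - \frac{1}{25306}$ ($k = \frac{1}{-25306} = - \frac{1}{25306} \approx -3.9516 \cdot 10^{-5}$)
$I = -630$ ($I = 50 \left(16 - - \frac{26}{5} - \frac{\left(-13\right)^{2}}{5}\right) = 50 \left(16 + \frac{26}{5} - \frac{169}{5}\right) = 50 \left(- \frac{63}{5}\right) = -630$)
$\left(V{\left(-36,-16 - 75 \right)} + I\right) + k = \left(\left(-16 - 75\right) - 630\right) - \frac{1}{25306} = \left(-91 - 630\right) - \frac{1}{25306} = -721 - \frac{1}{25306} = - \frac{18245627}{25306}$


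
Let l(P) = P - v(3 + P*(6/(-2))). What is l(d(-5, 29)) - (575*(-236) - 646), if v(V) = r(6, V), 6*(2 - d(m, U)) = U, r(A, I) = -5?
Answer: 818089/6 ≈ 1.3635e+5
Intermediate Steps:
d(m, U) = 2 - U/6
v(V) = -5
l(P) = 5 + P (l(P) = P - 1*(-5) = P + 5 = 5 + P)
l(d(-5, 29)) - (575*(-236) - 646) = (5 + (2 - ⅙*29)) - (575*(-236) - 646) = (5 + (2 - 29/6)) - (-135700 - 646) = (5 - 17/6) - 1*(-136346) = 13/6 + 136346 = 818089/6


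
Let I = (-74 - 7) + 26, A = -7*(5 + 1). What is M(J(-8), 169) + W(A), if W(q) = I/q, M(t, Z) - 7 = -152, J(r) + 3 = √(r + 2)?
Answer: -6035/42 ≈ -143.69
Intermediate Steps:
J(r) = -3 + √(2 + r) (J(r) = -3 + √(r + 2) = -3 + √(2 + r))
M(t, Z) = -145 (M(t, Z) = 7 - 152 = -145)
A = -42 (A = -7*6 = -42)
I = -55 (I = -81 + 26 = -55)
W(q) = -55/q
M(J(-8), 169) + W(A) = -145 - 55/(-42) = -145 - 55*(-1/42) = -145 + 55/42 = -6035/42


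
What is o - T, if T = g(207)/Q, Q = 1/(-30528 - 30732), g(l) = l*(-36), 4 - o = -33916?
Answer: -456475600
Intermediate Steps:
o = 33920 (o = 4 - 1*(-33916) = 4 + 33916 = 33920)
g(l) = -36*l
Q = -1/61260 (Q = 1/(-61260) = -1/61260 ≈ -1.6324e-5)
T = 456509520 (T = (-36*207)/(-1/61260) = -7452*(-61260) = 456509520)
o - T = 33920 - 1*456509520 = 33920 - 456509520 = -456475600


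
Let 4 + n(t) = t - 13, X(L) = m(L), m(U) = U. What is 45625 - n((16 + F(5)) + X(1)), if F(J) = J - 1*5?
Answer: 45625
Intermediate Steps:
F(J) = -5 + J (F(J) = J - 5 = -5 + J)
X(L) = L
n(t) = -17 + t (n(t) = -4 + (t - 13) = -4 + (-13 + t) = -17 + t)
45625 - n((16 + F(5)) + X(1)) = 45625 - (-17 + ((16 + (-5 + 5)) + 1)) = 45625 - (-17 + ((16 + 0) + 1)) = 45625 - (-17 + (16 + 1)) = 45625 - (-17 + 17) = 45625 - 1*0 = 45625 + 0 = 45625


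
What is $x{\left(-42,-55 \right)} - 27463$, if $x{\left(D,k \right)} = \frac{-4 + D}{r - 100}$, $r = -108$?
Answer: $- \frac{2856129}{104} \approx -27463.0$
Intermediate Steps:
$x{\left(D,k \right)} = \frac{1}{52} - \frac{D}{208}$ ($x{\left(D,k \right)} = \frac{-4 + D}{-108 - 100} = \frac{-4 + D}{-208} = \left(-4 + D\right) \left(- \frac{1}{208}\right) = \frac{1}{52} - \frac{D}{208}$)
$x{\left(-42,-55 \right)} - 27463 = \left(\frac{1}{52} - - \frac{21}{104}\right) - 27463 = \left(\frac{1}{52} + \frac{21}{104}\right) - 27463 = \frac{23}{104} - 27463 = - \frac{2856129}{104}$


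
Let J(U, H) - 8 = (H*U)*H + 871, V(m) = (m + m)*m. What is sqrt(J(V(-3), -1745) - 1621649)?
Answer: 236*sqrt(955) ≈ 7293.1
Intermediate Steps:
V(m) = 2*m**2 (V(m) = (2*m)*m = 2*m**2)
J(U, H) = 879 + U*H**2 (J(U, H) = 8 + ((H*U)*H + 871) = 8 + (U*H**2 + 871) = 8 + (871 + U*H**2) = 879 + U*H**2)
sqrt(J(V(-3), -1745) - 1621649) = sqrt((879 + (2*(-3)**2)*(-1745)**2) - 1621649) = sqrt((879 + (2*9)*3045025) - 1621649) = sqrt((879 + 18*3045025) - 1621649) = sqrt((879 + 54810450) - 1621649) = sqrt(54811329 - 1621649) = sqrt(53189680) = 236*sqrt(955)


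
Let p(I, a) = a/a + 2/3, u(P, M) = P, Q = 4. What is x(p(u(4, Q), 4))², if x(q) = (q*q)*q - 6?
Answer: 1369/729 ≈ 1.8779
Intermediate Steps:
p(I, a) = 5/3 (p(I, a) = 1 + 2*(⅓) = 1 + ⅔ = 5/3)
x(q) = -6 + q³ (x(q) = q²*q - 6 = q³ - 6 = -6 + q³)
x(p(u(4, Q), 4))² = (-6 + (5/3)³)² = (-6 + 125/27)² = (-37/27)² = 1369/729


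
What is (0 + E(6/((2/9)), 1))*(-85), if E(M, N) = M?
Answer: -2295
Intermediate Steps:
(0 + E(6/((2/9)), 1))*(-85) = (0 + 6/((2/9)))*(-85) = (0 + 6/((2*(⅑))))*(-85) = (0 + 6/(2/9))*(-85) = (0 + 6*(9/2))*(-85) = (0 + 27)*(-85) = 27*(-85) = -2295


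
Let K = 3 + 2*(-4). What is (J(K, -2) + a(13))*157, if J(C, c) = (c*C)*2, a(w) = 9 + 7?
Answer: 5652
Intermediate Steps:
a(w) = 16
K = -5 (K = 3 - 8 = -5)
J(C, c) = 2*C*c (J(C, c) = (C*c)*2 = 2*C*c)
(J(K, -2) + a(13))*157 = (2*(-5)*(-2) + 16)*157 = (20 + 16)*157 = 36*157 = 5652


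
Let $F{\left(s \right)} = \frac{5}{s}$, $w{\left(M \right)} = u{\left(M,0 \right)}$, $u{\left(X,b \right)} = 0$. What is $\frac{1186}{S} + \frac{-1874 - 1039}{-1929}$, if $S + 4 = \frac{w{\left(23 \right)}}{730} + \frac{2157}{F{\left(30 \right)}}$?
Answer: $\frac{6662698}{4159567} \approx 1.6018$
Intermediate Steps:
$w{\left(M \right)} = 0$
$S = 12938$ ($S = -4 + \left(\frac{0}{730} + \frac{2157}{5 \cdot \frac{1}{30}}\right) = -4 + \left(0 \cdot \frac{1}{730} + \frac{2157}{5 \cdot \frac{1}{30}}\right) = -4 + \left(0 + 2157 \frac{1}{\frac{1}{6}}\right) = -4 + \left(0 + 2157 \cdot 6\right) = -4 + \left(0 + 12942\right) = -4 + 12942 = 12938$)
$\frac{1186}{S} + \frac{-1874 - 1039}{-1929} = \frac{1186}{12938} + \frac{-1874 - 1039}{-1929} = 1186 \cdot \frac{1}{12938} - - \frac{971}{643} = \frac{593}{6469} + \frac{971}{643} = \frac{6662698}{4159567}$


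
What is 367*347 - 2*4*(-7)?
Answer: 127405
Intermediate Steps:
367*347 - 2*4*(-7) = 127349 - 8*(-7) = 127349 + 56 = 127405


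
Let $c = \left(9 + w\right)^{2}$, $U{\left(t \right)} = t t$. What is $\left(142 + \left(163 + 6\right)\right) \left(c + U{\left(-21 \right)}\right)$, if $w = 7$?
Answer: $216767$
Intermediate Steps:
$U{\left(t \right)} = t^{2}$
$c = 256$ ($c = \left(9 + 7\right)^{2} = 16^{2} = 256$)
$\left(142 + \left(163 + 6\right)\right) \left(c + U{\left(-21 \right)}\right) = \left(142 + \left(163 + 6\right)\right) \left(256 + \left(-21\right)^{2}\right) = \left(142 + 169\right) \left(256 + 441\right) = 311 \cdot 697 = 216767$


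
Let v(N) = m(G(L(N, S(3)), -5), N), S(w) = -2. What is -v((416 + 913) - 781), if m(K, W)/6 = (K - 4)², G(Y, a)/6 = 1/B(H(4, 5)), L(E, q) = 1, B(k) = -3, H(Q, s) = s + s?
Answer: -216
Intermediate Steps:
H(Q, s) = 2*s
G(Y, a) = -2 (G(Y, a) = 6/(-3) = 6*(-⅓) = -2)
m(K, W) = 6*(-4 + K)² (m(K, W) = 6*(K - 4)² = 6*(-4 + K)²)
v(N) = 216 (v(N) = 6*(-4 - 2)² = 6*(-6)² = 6*36 = 216)
-v((416 + 913) - 781) = -1*216 = -216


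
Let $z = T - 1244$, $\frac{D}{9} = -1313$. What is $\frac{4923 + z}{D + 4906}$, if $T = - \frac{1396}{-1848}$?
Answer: $- \frac{1700047}{3192882} \approx -0.53245$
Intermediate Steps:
$D = -11817$ ($D = 9 \left(-1313\right) = -11817$)
$T = \frac{349}{462}$ ($T = \left(-1396\right) \left(- \frac{1}{1848}\right) = \frac{349}{462} \approx 0.75541$)
$z = - \frac{574379}{462}$ ($z = \frac{349}{462} - 1244 = - \frac{574379}{462} \approx -1243.2$)
$\frac{4923 + z}{D + 4906} = \frac{4923 - \frac{574379}{462}}{-11817 + 4906} = \frac{1700047}{462 \left(-6911\right)} = \frac{1700047}{462} \left(- \frac{1}{6911}\right) = - \frac{1700047}{3192882}$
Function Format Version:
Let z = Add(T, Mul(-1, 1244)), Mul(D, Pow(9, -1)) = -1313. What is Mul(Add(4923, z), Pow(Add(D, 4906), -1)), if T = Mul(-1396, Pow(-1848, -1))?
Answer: Rational(-1700047, 3192882) ≈ -0.53245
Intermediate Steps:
D = -11817 (D = Mul(9, -1313) = -11817)
T = Rational(349, 462) (T = Mul(-1396, Rational(-1, 1848)) = Rational(349, 462) ≈ 0.75541)
z = Rational(-574379, 462) (z = Add(Rational(349, 462), Mul(-1, 1244)) = Add(Rational(349, 462), -1244) = Rational(-574379, 462) ≈ -1243.2)
Mul(Add(4923, z), Pow(Add(D, 4906), -1)) = Mul(Add(4923, Rational(-574379, 462)), Pow(Add(-11817, 4906), -1)) = Mul(Rational(1700047, 462), Pow(-6911, -1)) = Mul(Rational(1700047, 462), Rational(-1, 6911)) = Rational(-1700047, 3192882)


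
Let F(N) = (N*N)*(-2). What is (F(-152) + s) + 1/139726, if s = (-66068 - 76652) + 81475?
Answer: -15013977877/139726 ≈ -1.0745e+5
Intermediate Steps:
F(N) = -2*N**2 (F(N) = N**2*(-2) = -2*N**2)
s = -61245 (s = -142720 + 81475 = -61245)
(F(-152) + s) + 1/139726 = (-2*(-152)**2 - 61245) + 1/139726 = (-2*23104 - 61245) + 1/139726 = (-46208 - 61245) + 1/139726 = -107453 + 1/139726 = -15013977877/139726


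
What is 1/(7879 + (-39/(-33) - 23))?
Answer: 11/86429 ≈ 0.00012727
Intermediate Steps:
1/(7879 + (-39/(-33) - 23)) = 1/(7879 + (-1/33*(-39) - 23)) = 1/(7879 + (13/11 - 23)) = 1/(7879 - 240/11) = 1/(86429/11) = 11/86429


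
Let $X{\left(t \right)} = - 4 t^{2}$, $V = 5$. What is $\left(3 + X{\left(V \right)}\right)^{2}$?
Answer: $9409$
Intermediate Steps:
$\left(3 + X{\left(V \right)}\right)^{2} = \left(3 - 4 \cdot 5^{2}\right)^{2} = \left(3 - 100\right)^{2} = \left(-97\right)^{2} = 9409$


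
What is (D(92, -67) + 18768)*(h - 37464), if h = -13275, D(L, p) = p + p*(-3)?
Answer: -959068578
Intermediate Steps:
D(L, p) = -2*p (D(L, p) = p - 3*p = -2*p)
(D(92, -67) + 18768)*(h - 37464) = (-2*(-67) + 18768)*(-13275 - 37464) = (134 + 18768)*(-50739) = 18902*(-50739) = -959068578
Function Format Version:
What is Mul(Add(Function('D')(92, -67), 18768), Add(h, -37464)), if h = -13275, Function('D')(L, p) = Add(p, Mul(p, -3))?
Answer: -959068578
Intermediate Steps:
Function('D')(L, p) = Mul(-2, p) (Function('D')(L, p) = Add(p, Mul(-3, p)) = Mul(-2, p))
Mul(Add(Function('D')(92, -67), 18768), Add(h, -37464)) = Mul(Add(Mul(-2, -67), 18768), Add(-13275, -37464)) = Mul(Add(134, 18768), -50739) = Mul(18902, -50739) = -959068578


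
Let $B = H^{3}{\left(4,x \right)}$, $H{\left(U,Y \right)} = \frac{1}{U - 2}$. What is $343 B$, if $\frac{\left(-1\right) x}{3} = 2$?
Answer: $\frac{343}{8} \approx 42.875$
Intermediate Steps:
$x = -6$ ($x = \left(-3\right) 2 = -6$)
$H{\left(U,Y \right)} = \frac{1}{-2 + U}$
$B = \frac{1}{8}$ ($B = \left(\frac{1}{-2 + 4}\right)^{3} = \left(\frac{1}{2}\right)^{3} = \frac{1}{8} \approx 0.125$)
$343 B = 343 \cdot \frac{1}{8} = \frac{343}{8}$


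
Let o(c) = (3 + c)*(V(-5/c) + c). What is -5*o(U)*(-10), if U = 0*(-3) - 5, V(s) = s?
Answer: 400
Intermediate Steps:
U = -5 (U = 0 - 5 = -5)
o(c) = (3 + c)*(c - 5/c) (o(c) = (3 + c)*(-5/c + c) = (3 + c)*(c - 5/c))
-5*o(U)*(-10) = -5*(-5 + (-5)**2 - 15/(-5) + 3*(-5))*(-10) = -5*(-5 + 25 - 15*(-1/5) - 15)*(-10) = -5*(-5 + 25 + 3 - 15)*(-10) = -5*8*(-10) = -40*(-10) = 400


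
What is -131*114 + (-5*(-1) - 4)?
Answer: -14933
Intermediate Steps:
-131*114 + (-5*(-1) - 4) = -14934 + (5 - 4) = -14934 + 1 = -14933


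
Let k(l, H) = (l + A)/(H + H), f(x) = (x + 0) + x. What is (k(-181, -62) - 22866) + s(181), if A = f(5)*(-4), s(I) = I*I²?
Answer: 732452721/124 ≈ 5.9069e+6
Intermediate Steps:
f(x) = 2*x (f(x) = x + x = 2*x)
s(I) = I³
A = -40 (A = (2*5)*(-4) = 10*(-4) = -40)
k(l, H) = (-40 + l)/(2*H) (k(l, H) = (l - 40)/(H + H) = (-40 + l)/((2*H)) = (-40 + l)*(1/(2*H)) = (-40 + l)/(2*H))
(k(-181, -62) - 22866) + s(181) = ((½)*(-40 - 181)/(-62) - 22866) + 181³ = ((½)*(-1/62)*(-221) - 22866) + 5929741 = (221/124 - 22866) + 5929741 = -2835163/124 + 5929741 = 732452721/124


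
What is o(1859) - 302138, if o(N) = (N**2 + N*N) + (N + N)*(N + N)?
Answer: 20433148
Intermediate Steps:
o(N) = 6*N**2 (o(N) = (N**2 + N**2) + (2*N)*(2*N) = 2*N**2 + 4*N**2 = 6*N**2)
o(1859) - 302138 = 6*1859**2 - 302138 = 6*3455881 - 302138 = 20735286 - 302138 = 20433148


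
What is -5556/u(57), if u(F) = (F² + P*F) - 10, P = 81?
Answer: -1389/1964 ≈ -0.70723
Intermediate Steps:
u(F) = -10 + F² + 81*F (u(F) = (F² + 81*F) - 10 = -10 + F² + 81*F)
-5556/u(57) = -5556/(-10 + 57² + 81*57) = -5556/(-10 + 3249 + 4617) = -5556/7856 = -5556*1/7856 = -1389/1964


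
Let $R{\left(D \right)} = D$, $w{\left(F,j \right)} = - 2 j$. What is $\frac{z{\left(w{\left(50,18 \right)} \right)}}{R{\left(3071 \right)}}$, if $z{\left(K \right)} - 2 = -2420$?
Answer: $- \frac{2418}{3071} \approx -0.78737$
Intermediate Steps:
$z{\left(K \right)} = -2418$ ($z{\left(K \right)} = 2 - 2420 = -2418$)
$\frac{z{\left(w{\left(50,18 \right)} \right)}}{R{\left(3071 \right)}} = - \frac{2418}{3071}$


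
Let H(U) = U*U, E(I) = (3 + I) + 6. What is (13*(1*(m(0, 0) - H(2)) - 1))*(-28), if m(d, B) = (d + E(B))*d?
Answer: 1820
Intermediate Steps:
E(I) = 9 + I
m(d, B) = d*(9 + B + d) (m(d, B) = (d + (9 + B))*d = (9 + B + d)*d = d*(9 + B + d))
H(U) = U²
(13*(1*(m(0, 0) - H(2)) - 1))*(-28) = (13*(1*(0*(9 + 0 + 0) - 1*2²) - 1))*(-28) = (13*(1*(0*9 - 1*4) - 1))*(-28) = (13*(1*(0 - 4) - 1))*(-28) = (13*(1*(-4) - 1))*(-28) = (13*(-4 - 1))*(-28) = (13*(-5))*(-28) = -65*(-28) = 1820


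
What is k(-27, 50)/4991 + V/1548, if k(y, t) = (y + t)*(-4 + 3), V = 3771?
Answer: 90751/37324 ≈ 2.4314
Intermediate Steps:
k(y, t) = -t - y (k(y, t) = (t + y)*(-1) = -t - y)
k(-27, 50)/4991 + V/1548 = (-1*50 - 1*(-27))/4991 + 3771/1548 = (-50 + 27)*(1/4991) + 3771*(1/1548) = -23*1/4991 + 419/172 = -1/217 + 419/172 = 90751/37324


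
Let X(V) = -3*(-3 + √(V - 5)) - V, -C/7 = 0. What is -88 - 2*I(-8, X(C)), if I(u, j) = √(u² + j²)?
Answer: -88 - 2*√(100 - 54*I*√5) ≈ -110.66 + 10.656*I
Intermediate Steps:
C = 0 (C = -7*0 = 0)
X(V) = 9 - V - 3*√(-5 + V) (X(V) = -3*(-3 + √(-5 + V)) - V = (9 - 3*√(-5 + V)) - V = 9 - V - 3*√(-5 + V))
I(u, j) = √(j² + u²)
-88 - 2*I(-8, X(C)) = -88 - 2*√((9 - 1*0 - 3*√(-5 + 0))² + (-8)²) = -88 - 2*√((9 + 0 - 3*I*√5)² + 64) = -88 - 2*√((9 - 3*I*√5)² + 64) = -88 - 2*√(64 + (9 - 3*I*√5)²)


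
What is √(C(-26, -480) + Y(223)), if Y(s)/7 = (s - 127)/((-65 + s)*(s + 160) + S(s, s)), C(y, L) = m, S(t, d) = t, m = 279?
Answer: √1029267119415/60737 ≈ 16.704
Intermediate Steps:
C(y, L) = 279
Y(s) = 7*(-127 + s)/(s + (-65 + s)*(160 + s)) (Y(s) = 7*((s - 127)/((-65 + s)*(s + 160) + s)) = 7*((-127 + s)/((-65 + s)*(160 + s) + s)) = 7*((-127 + s)/(s + (-65 + s)*(160 + s))) = 7*(-127 + s)/(s + (-65 + s)*(160 + s)))
√(C(-26, -480) + Y(223)) = √(279 + 7*(-127 + 223)/(-10400 + 223² + 96*223)) = √(279 + 7*96/(-10400 + 49729 + 21408)) = √(279 + 7*96/60737) = √(279 + 7*(1/60737)*96) = √(279 + 672/60737) = √(16946295/60737) = √1029267119415/60737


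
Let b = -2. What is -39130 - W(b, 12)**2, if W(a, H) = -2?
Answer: -39134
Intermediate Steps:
-39130 - W(b, 12)**2 = -39130 - 1*(-2)**2 = -39130 - 1*4 = -39130 - 4 = -39134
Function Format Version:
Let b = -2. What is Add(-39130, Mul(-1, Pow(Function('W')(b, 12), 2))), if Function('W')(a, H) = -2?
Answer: -39134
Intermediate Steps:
Add(-39130, Mul(-1, Pow(Function('W')(b, 12), 2))) = Add(-39130, Mul(-1, Pow(-2, 2))) = Add(-39130, Mul(-1, 4)) = Add(-39130, -4) = -39134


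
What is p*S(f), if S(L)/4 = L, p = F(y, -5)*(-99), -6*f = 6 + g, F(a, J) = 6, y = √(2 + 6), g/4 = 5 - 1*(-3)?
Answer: 15048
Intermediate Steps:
g = 32 (g = 4*(5 - 1*(-3)) = 4*(5 + 3) = 4*8 = 32)
y = 2*√2 (y = √8 = 2*√2 ≈ 2.8284)
f = -19/3 (f = -(6 + 32)/6 = -⅙*38 = -19/3 ≈ -6.3333)
p = -594 (p = 6*(-99) = -594)
S(L) = 4*L
p*S(f) = -2376*(-19)/3 = -594*(-76/3) = 15048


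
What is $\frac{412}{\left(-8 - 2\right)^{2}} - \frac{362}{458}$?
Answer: $\frac{19062}{5725} \approx 3.3296$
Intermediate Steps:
$\frac{412}{\left(-8 - 2\right)^{2}} - \frac{362}{458} = \frac{412}{\left(-10\right)^{2}} - \frac{181}{229} = \frac{412}{100} - \frac{181}{229} = 412 \cdot \frac{1}{100} - \frac{181}{229} = \frac{103}{25} - \frac{181}{229} = \frac{19062}{5725}$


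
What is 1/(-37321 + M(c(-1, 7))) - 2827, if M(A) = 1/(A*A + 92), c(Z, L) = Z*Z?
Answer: -9812098697/3470852 ≈ -2827.0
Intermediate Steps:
c(Z, L) = Z²
M(A) = 1/(92 + A²) (M(A) = 1/(A² + 92) = 1/(92 + A²))
1/(-37321 + M(c(-1, 7))) - 2827 = 1/(-37321 + 1/(92 + ((-1)²)²)) - 2827 = 1/(-37321 + 1/(92 + 1²)) - 2827 = 1/(-37321 + 1/(92 + 1)) - 2827 = 1/(-37321 + 1/93) - 2827 = 1/(-3470852/93) - 2827 = -93/3470852 - 2827 = -9812098697/3470852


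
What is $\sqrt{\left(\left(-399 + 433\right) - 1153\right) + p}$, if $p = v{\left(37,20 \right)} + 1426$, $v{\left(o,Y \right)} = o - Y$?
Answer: $18$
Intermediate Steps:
$p = 1443$ ($p = \left(37 - 20\right) + 1426 = 17 + 1426 = 1443$)
$\sqrt{\left(\left(-399 + 433\right) - 1153\right) + p} = \sqrt{\left(\left(-399 + 433\right) - 1153\right) + 1443} = \sqrt{\left(34 - 1153\right) + 1443} = \sqrt{-1119 + 1443} = \sqrt{324} = 18$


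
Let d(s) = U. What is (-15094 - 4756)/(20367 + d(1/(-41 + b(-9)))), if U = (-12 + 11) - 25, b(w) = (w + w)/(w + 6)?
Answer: -19850/20341 ≈ -0.97586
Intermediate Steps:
b(w) = 2*w/(6 + w) (b(w) = (2*w)/(6 + w) = 2*w/(6 + w))
U = -26 (U = -1 - 25 = -26)
d(s) = -26
(-15094 - 4756)/(20367 + d(1/(-41 + b(-9)))) = (-15094 - 4756)/(20367 - 26) = -19850/20341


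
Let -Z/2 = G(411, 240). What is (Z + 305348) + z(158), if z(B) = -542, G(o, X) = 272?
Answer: 304262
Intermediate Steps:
Z = -544 (Z = -2*272 = -544)
(Z + 305348) + z(158) = (-544 + 305348) - 542 = 304804 - 542 = 304262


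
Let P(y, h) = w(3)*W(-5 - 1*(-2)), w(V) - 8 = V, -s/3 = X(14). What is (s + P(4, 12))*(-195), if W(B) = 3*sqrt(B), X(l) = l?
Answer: 8190 - 6435*I*sqrt(3) ≈ 8190.0 - 11146.0*I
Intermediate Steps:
s = -42 (s = -3*14 = -42)
w(V) = 8 + V
P(y, h) = 33*I*sqrt(3) (P(y, h) = (8 + 3)*(3*sqrt(-5 - 1*(-2))) = 11*(3*sqrt(-5 + 2)) = 11*(3*sqrt(-3)) = 11*(3*(I*sqrt(3))) = 11*(3*I*sqrt(3)) = 33*I*sqrt(3))
(s + P(4, 12))*(-195) = (-42 + 33*I*sqrt(3))*(-195) = 8190 - 6435*I*sqrt(3)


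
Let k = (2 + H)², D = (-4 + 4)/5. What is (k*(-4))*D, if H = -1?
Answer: 0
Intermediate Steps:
D = 0 (D = (⅕)*0 = 0)
k = 1 (k = (2 - 1)² = 1² = 1)
(k*(-4))*D = (1*(-4))*0 = -4*0 = 0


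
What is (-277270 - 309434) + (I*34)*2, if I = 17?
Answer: -585548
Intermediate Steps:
(-277270 - 309434) + (I*34)*2 = (-277270 - 309434) + (17*34)*2 = -586704 + 578*2 = -586704 + 1156 = -585548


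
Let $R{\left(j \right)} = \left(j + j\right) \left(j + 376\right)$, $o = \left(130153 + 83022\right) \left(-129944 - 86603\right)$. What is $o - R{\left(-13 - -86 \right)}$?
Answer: $-46162472279$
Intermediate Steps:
$o = -46162406725$ ($o = 213175 \left(-216547\right) = -46162406725$)
$R{\left(j \right)} = 2 j \left(376 + j\right)$
$o - R{\left(-13 - -86 \right)} = -46162406725 - 2 \left(-13 - -86\right) \left(376 - -73\right) = -46162406725 - 2 \left(-13 + 86\right) \left(376 + \left(-13 + 86\right)\right) = -46162406725 - 2 \cdot 73 \left(376 + 73\right) = -46162406725 - 2 \cdot 73 \cdot 449 = -46162406725 - 65554 = -46162472279$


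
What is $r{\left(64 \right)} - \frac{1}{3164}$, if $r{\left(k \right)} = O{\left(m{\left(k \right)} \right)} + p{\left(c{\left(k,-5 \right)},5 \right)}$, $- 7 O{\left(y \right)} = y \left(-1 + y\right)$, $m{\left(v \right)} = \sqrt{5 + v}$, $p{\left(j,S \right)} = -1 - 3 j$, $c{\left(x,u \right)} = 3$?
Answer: $- \frac{62829}{3164} + \frac{\sqrt{69}}{7} \approx -18.671$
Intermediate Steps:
$O{\left(y \right)} = - \frac{y \left(-1 + y\right)}{7}$
$r{\left(k \right)} = -10 + \frac{\sqrt{5 + k} \left(1 - \sqrt{5 + k}\right)}{7}$ ($r{\left(k \right)} = \frac{\sqrt{5 + k} \left(1 - \sqrt{5 + k}\right)}{7} - 10 = -10 + \frac{\sqrt{5 + k} \left(1 - \sqrt{5 + k}\right)}{7}$)
$r{\left(64 \right)} - \frac{1}{3164} = \left(- \frac{75}{7} - \frac{64}{7} + \frac{\sqrt{5 + 64}}{7}\right) - \frac{1}{3164} = \left(- \frac{75}{7} - \frac{64}{7} + \frac{\sqrt{69}}{7}\right) - \frac{1}{3164} = \left(- \frac{139}{7} + \frac{\sqrt{69}}{7}\right) - \frac{1}{3164} = - \frac{62829}{3164} + \frac{\sqrt{69}}{7}$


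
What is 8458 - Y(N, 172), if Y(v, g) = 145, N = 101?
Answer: 8313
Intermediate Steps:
8458 - Y(N, 172) = 8458 - 1*145 = 8458 - 145 = 8313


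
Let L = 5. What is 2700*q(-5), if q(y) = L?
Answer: 13500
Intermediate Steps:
q(y) = 5
2700*q(-5) = 2700*5 = 13500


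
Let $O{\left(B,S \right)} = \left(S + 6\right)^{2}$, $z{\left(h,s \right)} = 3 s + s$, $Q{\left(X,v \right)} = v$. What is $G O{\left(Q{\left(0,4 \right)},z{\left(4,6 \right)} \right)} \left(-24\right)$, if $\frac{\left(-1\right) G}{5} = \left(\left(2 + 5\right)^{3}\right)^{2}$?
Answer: $12706092000$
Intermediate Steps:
$z{\left(h,s \right)} = 4 s$
$O{\left(B,S \right)} = \left(6 + S\right)^{2}$
$G = -588245$ ($G = - 5 \left(\left(2 + 5\right)^{3}\right)^{2} = - 5 \left(7^{3}\right)^{2} = - 5 \cdot 343^{2} = \left(-5\right) 117649 = -588245$)
$G O{\left(Q{\left(0,4 \right)},z{\left(4,6 \right)} \right)} \left(-24\right) = - 588245 \left(6 + 4 \cdot 6\right)^{2} \left(-24\right) = - 588245 \left(6 + 24\right)^{2} \left(-24\right) = - 588245 \cdot 30^{2} \left(-24\right) = \left(-588245\right) 900 \left(-24\right) = \left(-529420500\right) \left(-24\right) = 12706092000$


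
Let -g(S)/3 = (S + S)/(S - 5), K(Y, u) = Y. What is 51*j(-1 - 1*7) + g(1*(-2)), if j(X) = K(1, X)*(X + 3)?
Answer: -1797/7 ≈ -256.71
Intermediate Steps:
g(S) = -6*S/(-5 + S) (g(S) = -3*(S + S)/(S - 5) = -3*2*S/(-5 + S) = -6*S/(-5 + S))
j(X) = 3 + X (j(X) = 1*(X + 3) = 1*(3 + X) = 3 + X)
51*j(-1 - 1*7) + g(1*(-2)) = 51*(3 + (-1 - 1*7)) - 6*1*(-2)/(-5 + 1*(-2)) = 51*(3 + (-1 - 7)) - 6*(-2)/(-5 - 2) = 51*(3 - 8) - 6*(-2)/(-7) = 51*(-5) - 6*(-2)*(-⅐) = -255 - 12/7 = -1797/7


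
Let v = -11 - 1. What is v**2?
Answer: 144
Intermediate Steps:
v = -12
v**2 = (-12)**2 = 144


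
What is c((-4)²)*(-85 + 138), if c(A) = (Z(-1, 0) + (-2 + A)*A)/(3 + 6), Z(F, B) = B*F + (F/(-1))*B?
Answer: 11872/9 ≈ 1319.1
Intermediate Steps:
Z(F, B) = 0 (Z(F, B) = B*F + (F*(-1))*B = B*F + (-F)*B = B*F - B*F = 0)
c(A) = A*(-2 + A)/9 (c(A) = (0 + (-2 + A)*A)/(3 + 6) = (0 + A*(-2 + A))/9 = (A*(-2 + A))*(⅑) = A*(-2 + A)/9)
c((-4)²)*(-85 + 138) = ((⅑)*(-4)²*(-2 + (-4)²))*(-85 + 138) = ((⅑)*16*(-2 + 16))*53 = ((⅑)*16*14)*53 = (224/9)*53 = 11872/9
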